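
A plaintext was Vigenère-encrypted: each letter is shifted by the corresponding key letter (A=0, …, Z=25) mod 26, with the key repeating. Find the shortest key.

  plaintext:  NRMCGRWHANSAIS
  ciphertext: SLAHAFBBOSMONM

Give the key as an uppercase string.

FUO

  i= 0: S-N =  5 → F
  i= 1: L-R = 20 → U
  i= 2: A-M = 14 → O
  i= 3: H-C =  5 → F
  i= 4: A-G = 20 → U
  i= 5: F-R = 14 → O
  i= 6: B-W =  5 → F
  i= 7: B-H = 20 → U
  i= 8: O-A = 14 → O
  i= 9: S-N =  5 → F
  i=10: M-S = 20 → U
  i=11: O-A = 14 → O
  i=12: N-I =  5 → F
  i=13: M-S = 20 → U
  shifts repeat with period 3: FUO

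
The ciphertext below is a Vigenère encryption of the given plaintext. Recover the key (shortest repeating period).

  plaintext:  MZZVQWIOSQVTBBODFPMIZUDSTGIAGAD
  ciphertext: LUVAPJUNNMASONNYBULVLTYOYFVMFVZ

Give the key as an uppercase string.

  i= 0: L-M = 25 → Z
  i= 1: U-Z = 21 → V
  i= 2: V-Z = 22 → W
  i= 3: A-V =  5 → F
  i= 4: P-Q = 25 → Z
  i= 5: J-W = 13 → N
  i= 6: U-I = 12 → M
  i= 7: N-O = 25 → Z
  i= 8: N-S = 21 → V
  i= 9: M-Q = 22 → W
  i=10: A-V =  5 → F
  i=11: S-T = 25 → Z
  i=12: O-B = 13 → N
  i=13: N-B = 12 → M
  i=14: N-O = 25 → Z
  i=15: Y-D = 21 → V
  i=16: B-F = 22 → W
  i=17: U-P =  5 → F
  i=18: L-M = 25 → Z
  i=19: V-I = 13 → N
  i=20: L-Z = 12 → M
  i=21: T-U = 25 → Z
  i=22: Y-D = 21 → V
  i=23: O-S = 22 → W
  i=24: Y-T =  5 → F
  i=25: F-G = 25 → Z
  i=26: V-I = 13 → N
  i=27: M-A = 12 → M
  i=28: F-G = 25 → Z
  i=29: V-A = 21 → V
  i=30: Z-D = 22 → W
  shifts repeat with period 7: ZVWFZNM

ZVWFZNM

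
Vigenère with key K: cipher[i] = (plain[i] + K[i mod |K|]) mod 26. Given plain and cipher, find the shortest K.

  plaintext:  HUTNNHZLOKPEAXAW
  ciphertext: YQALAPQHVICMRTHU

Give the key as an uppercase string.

  i= 0: Y-H = 17 → R
  i= 1: Q-U = 22 → W
  i= 2: A-T =  7 → H
  i= 3: L-N = 24 → Y
  i= 4: A-N = 13 → N
  i= 5: P-H =  8 → I
  i= 6: Q-Z = 17 → R
  i= 7: H-L = 22 → W
  i= 8: V-O =  7 → H
  i= 9: I-K = 24 → Y
  i=10: C-P = 13 → N
  i=11: M-E =  8 → I
  i=12: R-A = 17 → R
  i=13: T-X = 22 → W
  i=14: H-A =  7 → H
  i=15: U-W = 24 → Y
  shifts repeat with period 6: RWHYNI

RWHYNI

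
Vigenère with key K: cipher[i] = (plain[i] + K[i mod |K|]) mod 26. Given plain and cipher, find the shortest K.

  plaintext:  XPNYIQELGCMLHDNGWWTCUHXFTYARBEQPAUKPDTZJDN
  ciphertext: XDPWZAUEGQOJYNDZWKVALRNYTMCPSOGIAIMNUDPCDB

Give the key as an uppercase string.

AOCYRKQT

  i= 0: X-X =  0 → A
  i= 1: D-P = 14 → O
  i= 2: P-N =  2 → C
  i= 3: W-Y = 24 → Y
  i= 4: Z-I = 17 → R
  i= 5: A-Q = 10 → K
  i= 6: U-E = 16 → Q
  i= 7: E-L = 19 → T
  i= 8: G-G =  0 → A
  i= 9: Q-C = 14 → O
  i=10: O-M =  2 → C
  i=11: J-L = 24 → Y
  i=12: Y-H = 17 → R
  i=13: N-D = 10 → K
  i=14: D-N = 16 → Q
  i=15: Z-G = 19 → T
  i=16: W-W =  0 → A
  i=17: K-W = 14 → O
  i=18: V-T =  2 → C
  i=19: A-C = 24 → Y
  i=20: L-U = 17 → R
  i=21: R-H = 10 → K
  i=22: N-X = 16 → Q
  i=23: Y-F = 19 → T
  i=24: T-T =  0 → A
  i=25: M-Y = 14 → O
  i=26: C-A =  2 → C
  i=27: P-R = 24 → Y
  i=28: S-B = 17 → R
  i=29: O-E = 10 → K
  i=30: G-Q = 16 → Q
  i=31: I-P = 19 → T
  i=32: A-A =  0 → A
  i=33: I-U = 14 → O
  i=34: M-K =  2 → C
  i=35: N-P = 24 → Y
  i=36: U-D = 17 → R
  i=37: D-T = 10 → K
  i=38: P-Z = 16 → Q
  i=39: C-J = 19 → T
  i=40: D-D =  0 → A
  i=41: B-N = 14 → O
  shifts repeat with period 8: AOCYRKQT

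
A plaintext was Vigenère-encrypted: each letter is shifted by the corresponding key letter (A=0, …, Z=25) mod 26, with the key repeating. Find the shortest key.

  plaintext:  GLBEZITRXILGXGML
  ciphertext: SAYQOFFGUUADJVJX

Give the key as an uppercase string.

MPX

  i= 0: S-G = 12 → M
  i= 1: A-L = 15 → P
  i= 2: Y-B = 23 → X
  i= 3: Q-E = 12 → M
  i= 4: O-Z = 15 → P
  i= 5: F-I = 23 → X
  i= 6: F-T = 12 → M
  i= 7: G-R = 15 → P
  i= 8: U-X = 23 → X
  i= 9: U-I = 12 → M
  i=10: A-L = 15 → P
  i=11: D-G = 23 → X
  i=12: J-X = 12 → M
  i=13: V-G = 15 → P
  i=14: J-M = 23 → X
  i=15: X-L = 12 → M
  shifts repeat with period 3: MPX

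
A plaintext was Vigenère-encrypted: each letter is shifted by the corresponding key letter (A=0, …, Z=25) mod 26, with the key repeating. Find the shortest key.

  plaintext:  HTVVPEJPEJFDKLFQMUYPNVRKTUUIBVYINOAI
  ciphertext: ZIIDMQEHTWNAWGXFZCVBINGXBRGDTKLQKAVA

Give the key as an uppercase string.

SPNIXMV

  i= 0: Z-H = 18 → S
  i= 1: I-T = 15 → P
  i= 2: I-V = 13 → N
  i= 3: D-V =  8 → I
  i= 4: M-P = 23 → X
  i= 5: Q-E = 12 → M
  i= 6: E-J = 21 → V
  i= 7: H-P = 18 → S
  i= 8: T-E = 15 → P
  i= 9: W-J = 13 → N
  i=10: N-F =  8 → I
  i=11: A-D = 23 → X
  i=12: W-K = 12 → M
  i=13: G-L = 21 → V
  i=14: X-F = 18 → S
  i=15: F-Q = 15 → P
  i=16: Z-M = 13 → N
  i=17: C-U =  8 → I
  i=18: V-Y = 23 → X
  i=19: B-P = 12 → M
  i=20: I-N = 21 → V
  i=21: N-V = 18 → S
  i=22: G-R = 15 → P
  i=23: X-K = 13 → N
  i=24: B-T =  8 → I
  i=25: R-U = 23 → X
  i=26: G-U = 12 → M
  i=27: D-I = 21 → V
  i=28: T-B = 18 → S
  i=29: K-V = 15 → P
  i=30: L-Y = 13 → N
  i=31: Q-I =  8 → I
  i=32: K-N = 23 → X
  i=33: A-O = 12 → M
  i=34: V-A = 21 → V
  i=35: A-I = 18 → S
  shifts repeat with period 7: SPNIXMV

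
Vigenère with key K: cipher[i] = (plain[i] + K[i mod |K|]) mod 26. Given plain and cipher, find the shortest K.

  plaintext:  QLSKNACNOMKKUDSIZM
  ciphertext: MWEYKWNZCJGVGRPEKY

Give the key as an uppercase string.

  i= 0: M-Q = 22 → W
  i= 1: W-L = 11 → L
  i= 2: E-S = 12 → M
  i= 3: Y-K = 14 → O
  i= 4: K-N = 23 → X
  i= 5: W-A = 22 → W
  i= 6: N-C = 11 → L
  i= 7: Z-N = 12 → M
  i= 8: C-O = 14 → O
  i= 9: J-M = 23 → X
  i=10: G-K = 22 → W
  i=11: V-K = 11 → L
  i=12: G-U = 12 → M
  i=13: R-D = 14 → O
  i=14: P-S = 23 → X
  i=15: E-I = 22 → W
  i=16: K-Z = 11 → L
  i=17: Y-M = 12 → M
  shifts repeat with period 5: WLMOX

WLMOX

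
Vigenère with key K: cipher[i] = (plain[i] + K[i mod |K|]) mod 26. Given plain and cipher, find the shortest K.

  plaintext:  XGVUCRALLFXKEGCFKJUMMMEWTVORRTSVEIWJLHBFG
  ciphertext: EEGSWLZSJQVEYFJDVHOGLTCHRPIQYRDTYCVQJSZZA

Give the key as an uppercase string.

  i= 0: E-X =  7 → H
  i= 1: E-G = 24 → Y
  i= 2: G-V = 11 → L
  i= 3: S-U = 24 → Y
  i= 4: W-C = 20 → U
  i= 5: L-R = 20 → U
  i= 6: Z-A = 25 → Z
  i= 7: S-L =  7 → H
  i= 8: J-L = 24 → Y
  i= 9: Q-F = 11 → L
  i=10: V-X = 24 → Y
  i=11: E-K = 20 → U
  i=12: Y-E = 20 → U
  i=13: F-G = 25 → Z
  i=14: J-C =  7 → H
  i=15: D-F = 24 → Y
  i=16: V-K = 11 → L
  i=17: H-J = 24 → Y
  i=18: O-U = 20 → U
  i=19: G-M = 20 → U
  i=20: L-M = 25 → Z
  i=21: T-M =  7 → H
  i=22: C-E = 24 → Y
  i=23: H-W = 11 → L
  i=24: R-T = 24 → Y
  i=25: P-V = 20 → U
  i=26: I-O = 20 → U
  i=27: Q-R = 25 → Z
  i=28: Y-R =  7 → H
  i=29: R-T = 24 → Y
  i=30: D-S = 11 → L
  i=31: T-V = 24 → Y
  i=32: Y-E = 20 → U
  i=33: C-I = 20 → U
  i=34: V-W = 25 → Z
  i=35: Q-J =  7 → H
  i=36: J-L = 24 → Y
  i=37: S-H = 11 → L
  i=38: Z-B = 24 → Y
  i=39: Z-F = 20 → U
  i=40: A-G = 20 → U
  shifts repeat with period 7: HYLYUUZ

HYLYUUZ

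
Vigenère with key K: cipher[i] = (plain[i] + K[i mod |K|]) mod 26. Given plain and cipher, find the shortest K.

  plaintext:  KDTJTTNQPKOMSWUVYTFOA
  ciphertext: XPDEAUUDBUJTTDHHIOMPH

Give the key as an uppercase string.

NMKVHBH

  i= 0: X-K = 13 → N
  i= 1: P-D = 12 → M
  i= 2: D-T = 10 → K
  i= 3: E-J = 21 → V
  i= 4: A-T =  7 → H
  i= 5: U-T =  1 → B
  i= 6: U-N =  7 → H
  i= 7: D-Q = 13 → N
  i= 8: B-P = 12 → M
  i= 9: U-K = 10 → K
  i=10: J-O = 21 → V
  i=11: T-M =  7 → H
  i=12: T-S =  1 → B
  i=13: D-W =  7 → H
  i=14: H-U = 13 → N
  i=15: H-V = 12 → M
  i=16: I-Y = 10 → K
  i=17: O-T = 21 → V
  i=18: M-F =  7 → H
  i=19: P-O =  1 → B
  i=20: H-A =  7 → H
  shifts repeat with period 7: NMKVHBH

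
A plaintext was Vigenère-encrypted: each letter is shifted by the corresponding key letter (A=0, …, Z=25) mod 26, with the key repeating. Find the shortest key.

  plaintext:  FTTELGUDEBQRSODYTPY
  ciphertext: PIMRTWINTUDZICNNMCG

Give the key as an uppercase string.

  i= 0: P-F = 10 → K
  i= 1: I-T = 15 → P
  i= 2: M-T = 19 → T
  i= 3: R-E = 13 → N
  i= 4: T-L =  8 → I
  i= 5: W-G = 16 → Q
  i= 6: I-U = 14 → O
  i= 7: N-D = 10 → K
  i= 8: T-E = 15 → P
  i= 9: U-B = 19 → T
  i=10: D-Q = 13 → N
  i=11: Z-R =  8 → I
  i=12: I-S = 16 → Q
  i=13: C-O = 14 → O
  i=14: N-D = 10 → K
  i=15: N-Y = 15 → P
  i=16: M-T = 19 → T
  i=17: C-P = 13 → N
  i=18: G-Y =  8 → I
  shifts repeat with period 7: KPTNIQO

KPTNIQO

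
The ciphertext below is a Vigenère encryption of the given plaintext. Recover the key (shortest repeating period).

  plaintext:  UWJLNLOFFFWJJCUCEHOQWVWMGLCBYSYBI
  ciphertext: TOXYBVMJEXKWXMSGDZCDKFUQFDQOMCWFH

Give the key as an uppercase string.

  i= 0: T-U = 25 → Z
  i= 1: O-W = 18 → S
  i= 2: X-J = 14 → O
  i= 3: Y-L = 13 → N
  i= 4: B-N = 14 → O
  i= 5: V-L = 10 → K
  i= 6: M-O = 24 → Y
  i= 7: J-F =  4 → E
  i= 8: E-F = 25 → Z
  i= 9: X-F = 18 → S
  i=10: K-W = 14 → O
  i=11: W-J = 13 → N
  i=12: X-J = 14 → O
  i=13: M-C = 10 → K
  i=14: S-U = 24 → Y
  i=15: G-C =  4 → E
  i=16: D-E = 25 → Z
  i=17: Z-H = 18 → S
  i=18: C-O = 14 → O
  i=19: D-Q = 13 → N
  i=20: K-W = 14 → O
  i=21: F-V = 10 → K
  i=22: U-W = 24 → Y
  i=23: Q-M =  4 → E
  i=24: F-G = 25 → Z
  i=25: D-L = 18 → S
  i=26: Q-C = 14 → O
  i=27: O-B = 13 → N
  i=28: M-Y = 14 → O
  i=29: C-S = 10 → K
  i=30: W-Y = 24 → Y
  i=31: F-B =  4 → E
  i=32: H-I = 25 → Z
  shifts repeat with period 8: ZSONOKYE

ZSONOKYE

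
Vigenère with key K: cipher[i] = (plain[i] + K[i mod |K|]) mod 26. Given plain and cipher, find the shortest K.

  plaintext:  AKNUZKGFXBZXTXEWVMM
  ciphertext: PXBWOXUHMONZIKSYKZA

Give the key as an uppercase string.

PNOC

  i= 0: P-A = 15 → P
  i= 1: X-K = 13 → N
  i= 2: B-N = 14 → O
  i= 3: W-U =  2 → C
  i= 4: O-Z = 15 → P
  i= 5: X-K = 13 → N
  i= 6: U-G = 14 → O
  i= 7: H-F =  2 → C
  i= 8: M-X = 15 → P
  i= 9: O-B = 13 → N
  i=10: N-Z = 14 → O
  i=11: Z-X =  2 → C
  i=12: I-T = 15 → P
  i=13: K-X = 13 → N
  i=14: S-E = 14 → O
  i=15: Y-W =  2 → C
  i=16: K-V = 15 → P
  i=17: Z-M = 13 → N
  i=18: A-M = 14 → O
  shifts repeat with period 4: PNOC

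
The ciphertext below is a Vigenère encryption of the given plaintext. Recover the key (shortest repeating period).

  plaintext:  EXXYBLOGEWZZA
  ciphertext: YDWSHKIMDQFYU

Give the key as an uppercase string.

  i= 0: Y-E = 20 → U
  i= 1: D-X =  6 → G
  i= 2: W-X = 25 → Z
  i= 3: S-Y = 20 → U
  i= 4: H-B =  6 → G
  i= 5: K-L = 25 → Z
  i= 6: I-O = 20 → U
  i= 7: M-G =  6 → G
  i= 8: D-E = 25 → Z
  i= 9: Q-W = 20 → U
  i=10: F-Z =  6 → G
  i=11: Y-Z = 25 → Z
  i=12: U-A = 20 → U
  shifts repeat with period 3: UGZ

UGZ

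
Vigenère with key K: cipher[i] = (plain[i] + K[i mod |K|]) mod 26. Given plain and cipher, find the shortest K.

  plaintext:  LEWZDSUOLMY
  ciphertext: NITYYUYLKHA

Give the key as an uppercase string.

  i= 0: N-L =  2 → C
  i= 1: I-E =  4 → E
  i= 2: T-W = 23 → X
  i= 3: Y-Z = 25 → Z
  i= 4: Y-D = 21 → V
  i= 5: U-S =  2 → C
  i= 6: Y-U =  4 → E
  i= 7: L-O = 23 → X
  i= 8: K-L = 25 → Z
  i= 9: H-M = 21 → V
  i=10: A-Y =  2 → C
  shifts repeat with period 5: CEXZV

CEXZV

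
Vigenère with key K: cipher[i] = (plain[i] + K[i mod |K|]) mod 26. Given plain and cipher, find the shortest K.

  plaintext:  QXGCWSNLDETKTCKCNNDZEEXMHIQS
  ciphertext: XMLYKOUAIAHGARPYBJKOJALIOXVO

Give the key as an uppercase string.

HPFWOW

  i= 0: X-Q =  7 → H
  i= 1: M-X = 15 → P
  i= 2: L-G =  5 → F
  i= 3: Y-C = 22 → W
  i= 4: K-W = 14 → O
  i= 5: O-S = 22 → W
  i= 6: U-N =  7 → H
  i= 7: A-L = 15 → P
  i= 8: I-D =  5 → F
  i= 9: A-E = 22 → W
  i=10: H-T = 14 → O
  i=11: G-K = 22 → W
  i=12: A-T =  7 → H
  i=13: R-C = 15 → P
  i=14: P-K =  5 → F
  i=15: Y-C = 22 → W
  i=16: B-N = 14 → O
  i=17: J-N = 22 → W
  i=18: K-D =  7 → H
  i=19: O-Z = 15 → P
  i=20: J-E =  5 → F
  i=21: A-E = 22 → W
  i=22: L-X = 14 → O
  i=23: I-M = 22 → W
  i=24: O-H =  7 → H
  i=25: X-I = 15 → P
  i=26: V-Q =  5 → F
  i=27: O-S = 22 → W
  shifts repeat with period 6: HPFWOW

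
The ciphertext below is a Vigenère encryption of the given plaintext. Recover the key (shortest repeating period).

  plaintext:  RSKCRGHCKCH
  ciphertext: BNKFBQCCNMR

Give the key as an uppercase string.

KVADK

  i= 0: B-R = 10 → K
  i= 1: N-S = 21 → V
  i= 2: K-K =  0 → A
  i= 3: F-C =  3 → D
  i= 4: B-R = 10 → K
  i= 5: Q-G = 10 → K
  i= 6: C-H = 21 → V
  i= 7: C-C =  0 → A
  i= 8: N-K =  3 → D
  i= 9: M-C = 10 → K
  i=10: R-H = 10 → K
  shifts repeat with period 5: KVADK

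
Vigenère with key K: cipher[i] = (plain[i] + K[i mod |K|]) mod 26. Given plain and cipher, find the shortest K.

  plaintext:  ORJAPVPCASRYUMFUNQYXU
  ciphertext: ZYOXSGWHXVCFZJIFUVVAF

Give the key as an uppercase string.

LHFXD

  i= 0: Z-O = 11 → L
  i= 1: Y-R =  7 → H
  i= 2: O-J =  5 → F
  i= 3: X-A = 23 → X
  i= 4: S-P =  3 → D
  i= 5: G-V = 11 → L
  i= 6: W-P =  7 → H
  i= 7: H-C =  5 → F
  i= 8: X-A = 23 → X
  i= 9: V-S =  3 → D
  i=10: C-R = 11 → L
  i=11: F-Y =  7 → H
  i=12: Z-U =  5 → F
  i=13: J-M = 23 → X
  i=14: I-F =  3 → D
  i=15: F-U = 11 → L
  i=16: U-N =  7 → H
  i=17: V-Q =  5 → F
  i=18: V-Y = 23 → X
  i=19: A-X =  3 → D
  i=20: F-U = 11 → L
  shifts repeat with period 5: LHFXD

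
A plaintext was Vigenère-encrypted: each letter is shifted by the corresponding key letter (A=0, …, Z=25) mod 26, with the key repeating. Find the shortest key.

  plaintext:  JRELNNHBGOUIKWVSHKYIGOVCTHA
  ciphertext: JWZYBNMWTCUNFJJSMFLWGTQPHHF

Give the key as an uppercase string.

  i= 0: J-J =  0 → A
  i= 1: W-R =  5 → F
  i= 2: Z-E = 21 → V
  i= 3: Y-L = 13 → N
  i= 4: B-N = 14 → O
  i= 5: N-N =  0 → A
  i= 6: M-H =  5 → F
  i= 7: W-B = 21 → V
  i= 8: T-G = 13 → N
  i= 9: C-O = 14 → O
  i=10: U-U =  0 → A
  i=11: N-I =  5 → F
  i=12: F-K = 21 → V
  i=13: J-W = 13 → N
  i=14: J-V = 14 → O
  i=15: S-S =  0 → A
  i=16: M-H =  5 → F
  i=17: F-K = 21 → V
  i=18: L-Y = 13 → N
  i=19: W-I = 14 → O
  i=20: G-G =  0 → A
  i=21: T-O =  5 → F
  i=22: Q-V = 21 → V
  i=23: P-C = 13 → N
  i=24: H-T = 14 → O
  i=25: H-H =  0 → A
  i=26: F-A =  5 → F
  shifts repeat with period 5: AFVNO

AFVNO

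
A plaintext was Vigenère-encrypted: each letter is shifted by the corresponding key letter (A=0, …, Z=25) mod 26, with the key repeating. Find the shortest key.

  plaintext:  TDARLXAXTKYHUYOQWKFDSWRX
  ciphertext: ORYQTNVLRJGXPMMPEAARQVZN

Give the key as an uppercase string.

VOYZIQ

  i= 0: O-T = 21 → V
  i= 1: R-D = 14 → O
  i= 2: Y-A = 24 → Y
  i= 3: Q-R = 25 → Z
  i= 4: T-L =  8 → I
  i= 5: N-X = 16 → Q
  i= 6: V-A = 21 → V
  i= 7: L-X = 14 → O
  i= 8: R-T = 24 → Y
  i= 9: J-K = 25 → Z
  i=10: G-Y =  8 → I
  i=11: X-H = 16 → Q
  i=12: P-U = 21 → V
  i=13: M-Y = 14 → O
  i=14: M-O = 24 → Y
  i=15: P-Q = 25 → Z
  i=16: E-W =  8 → I
  i=17: A-K = 16 → Q
  i=18: A-F = 21 → V
  i=19: R-D = 14 → O
  i=20: Q-S = 24 → Y
  i=21: V-W = 25 → Z
  i=22: Z-R =  8 → I
  i=23: N-X = 16 → Q
  shifts repeat with period 6: VOYZIQ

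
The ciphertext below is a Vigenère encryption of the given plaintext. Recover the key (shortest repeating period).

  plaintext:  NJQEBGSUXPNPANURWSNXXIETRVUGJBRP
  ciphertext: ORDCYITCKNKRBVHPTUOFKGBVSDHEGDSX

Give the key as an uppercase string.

  i= 0: O-N =  1 → B
  i= 1: R-J =  8 → I
  i= 2: D-Q = 13 → N
  i= 3: C-E = 24 → Y
  i= 4: Y-B = 23 → X
  i= 5: I-G =  2 → C
  i= 6: T-S =  1 → B
  i= 7: C-U =  8 → I
  i= 8: K-X = 13 → N
  i= 9: N-P = 24 → Y
  i=10: K-N = 23 → X
  i=11: R-P =  2 → C
  i=12: B-A =  1 → B
  i=13: V-N =  8 → I
  i=14: H-U = 13 → N
  i=15: P-R = 24 → Y
  i=16: T-W = 23 → X
  i=17: U-S =  2 → C
  i=18: O-N =  1 → B
  i=19: F-X =  8 → I
  i=20: K-X = 13 → N
  i=21: G-I = 24 → Y
  i=22: B-E = 23 → X
  i=23: V-T =  2 → C
  i=24: S-R =  1 → B
  i=25: D-V =  8 → I
  i=26: H-U = 13 → N
  i=27: E-G = 24 → Y
  i=28: G-J = 23 → X
  i=29: D-B =  2 → C
  i=30: S-R =  1 → B
  i=31: X-P =  8 → I
  shifts repeat with period 6: BINYXC

BINYXC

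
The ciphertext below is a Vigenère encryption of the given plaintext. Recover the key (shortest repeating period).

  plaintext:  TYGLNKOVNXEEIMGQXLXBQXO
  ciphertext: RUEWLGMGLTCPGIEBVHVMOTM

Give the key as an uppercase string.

  i= 0: R-T = 24 → Y
  i= 1: U-Y = 22 → W
  i= 2: E-G = 24 → Y
  i= 3: W-L = 11 → L
  i= 4: L-N = 24 → Y
  i= 5: G-K = 22 → W
  i= 6: M-O = 24 → Y
  i= 7: G-V = 11 → L
  i= 8: L-N = 24 → Y
  i= 9: T-X = 22 → W
  i=10: C-E = 24 → Y
  i=11: P-E = 11 → L
  i=12: G-I = 24 → Y
  i=13: I-M = 22 → W
  i=14: E-G = 24 → Y
  i=15: B-Q = 11 → L
  i=16: V-X = 24 → Y
  i=17: H-L = 22 → W
  i=18: V-X = 24 → Y
  i=19: M-B = 11 → L
  i=20: O-Q = 24 → Y
  i=21: T-X = 22 → W
  i=22: M-O = 24 → Y
  shifts repeat with period 4: YWYL

YWYL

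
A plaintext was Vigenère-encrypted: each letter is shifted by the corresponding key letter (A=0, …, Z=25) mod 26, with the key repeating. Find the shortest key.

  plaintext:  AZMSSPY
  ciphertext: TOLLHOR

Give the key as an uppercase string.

  i= 0: T-A = 19 → T
  i= 1: O-Z = 15 → P
  i= 2: L-M = 25 → Z
  i= 3: L-S = 19 → T
  i= 4: H-S = 15 → P
  i= 5: O-P = 25 → Z
  i= 6: R-Y = 19 → T
  shifts repeat with period 3: TPZ

TPZ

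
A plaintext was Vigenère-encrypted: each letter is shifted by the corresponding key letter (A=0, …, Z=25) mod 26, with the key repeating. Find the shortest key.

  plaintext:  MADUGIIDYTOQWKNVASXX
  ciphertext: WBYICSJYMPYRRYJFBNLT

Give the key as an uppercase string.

  i= 0: W-M = 10 → K
  i= 1: B-A =  1 → B
  i= 2: Y-D = 21 → V
  i= 3: I-U = 14 → O
  i= 4: C-G = 22 → W
  i= 5: S-I = 10 → K
  i= 6: J-I =  1 → B
  i= 7: Y-D = 21 → V
  i= 8: M-Y = 14 → O
  i= 9: P-T = 22 → W
  i=10: Y-O = 10 → K
  i=11: R-Q =  1 → B
  i=12: R-W = 21 → V
  i=13: Y-K = 14 → O
  i=14: J-N = 22 → W
  i=15: F-V = 10 → K
  i=16: B-A =  1 → B
  i=17: N-S = 21 → V
  i=18: L-X = 14 → O
  i=19: T-X = 22 → W
  shifts repeat with period 5: KBVOW

KBVOW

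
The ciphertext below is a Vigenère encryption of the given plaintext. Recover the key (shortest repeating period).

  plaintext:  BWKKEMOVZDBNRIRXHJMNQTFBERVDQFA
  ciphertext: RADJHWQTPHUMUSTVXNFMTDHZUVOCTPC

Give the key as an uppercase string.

  i= 0: R-B = 16 → Q
  i= 1: A-W =  4 → E
  i= 2: D-K = 19 → T
  i= 3: J-K = 25 → Z
  i= 4: H-E =  3 → D
  i= 5: W-M = 10 → K
  i= 6: Q-O =  2 → C
  i= 7: T-V = 24 → Y
  i= 8: P-Z = 16 → Q
  i= 9: H-D =  4 → E
  i=10: U-B = 19 → T
  i=11: M-N = 25 → Z
  i=12: U-R =  3 → D
  i=13: S-I = 10 → K
  i=14: T-R =  2 → C
  i=15: V-X = 24 → Y
  i=16: X-H = 16 → Q
  i=17: N-J =  4 → E
  i=18: F-M = 19 → T
  i=19: M-N = 25 → Z
  i=20: T-Q =  3 → D
  i=21: D-T = 10 → K
  i=22: H-F =  2 → C
  i=23: Z-B = 24 → Y
  i=24: U-E = 16 → Q
  i=25: V-R =  4 → E
  i=26: O-V = 19 → T
  i=27: C-D = 25 → Z
  i=28: T-Q =  3 → D
  i=29: P-F = 10 → K
  i=30: C-A =  2 → C
  shifts repeat with period 8: QETZDKCY

QETZDKCY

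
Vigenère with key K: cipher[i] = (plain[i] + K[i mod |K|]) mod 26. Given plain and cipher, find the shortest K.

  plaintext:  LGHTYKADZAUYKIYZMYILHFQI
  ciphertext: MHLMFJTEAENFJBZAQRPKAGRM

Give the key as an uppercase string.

  i= 0: M-L =  1 → B
  i= 1: H-G =  1 → B
  i= 2: L-H =  4 → E
  i= 3: M-T = 19 → T
  i= 4: F-Y =  7 → H
  i= 5: J-K = 25 → Z
  i= 6: T-A = 19 → T
  i= 7: E-D =  1 → B
  i= 8: A-Z =  1 → B
  i= 9: E-A =  4 → E
  i=10: N-U = 19 → T
  i=11: F-Y =  7 → H
  i=12: J-K = 25 → Z
  i=13: B-I = 19 → T
  i=14: Z-Y =  1 → B
  i=15: A-Z =  1 → B
  i=16: Q-M =  4 → E
  i=17: R-Y = 19 → T
  i=18: P-I =  7 → H
  i=19: K-L = 25 → Z
  i=20: A-H = 19 → T
  i=21: G-F =  1 → B
  i=22: R-Q =  1 → B
  i=23: M-I =  4 → E
  shifts repeat with period 7: BBETHZT

BBETHZT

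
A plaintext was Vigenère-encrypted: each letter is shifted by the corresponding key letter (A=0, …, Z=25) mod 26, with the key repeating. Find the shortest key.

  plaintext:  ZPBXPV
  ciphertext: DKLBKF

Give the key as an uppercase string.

  i= 0: D-Z =  4 → E
  i= 1: K-P = 21 → V
  i= 2: L-B = 10 → K
  i= 3: B-X =  4 → E
  i= 4: K-P = 21 → V
  i= 5: F-V = 10 → K
  shifts repeat with period 3: EVK

EVK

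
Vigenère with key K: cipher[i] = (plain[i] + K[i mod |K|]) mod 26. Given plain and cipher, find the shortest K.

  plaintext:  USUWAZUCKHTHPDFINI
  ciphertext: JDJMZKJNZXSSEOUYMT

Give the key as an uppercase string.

  i= 0: J-U = 15 → P
  i= 1: D-S = 11 → L
  i= 2: J-U = 15 → P
  i= 3: M-W = 16 → Q
  i= 4: Z-A = 25 → Z
  i= 5: K-Z = 11 → L
  i= 6: J-U = 15 → P
  i= 7: N-C = 11 → L
  i= 8: Z-K = 15 → P
  i= 9: X-H = 16 → Q
  i=10: S-T = 25 → Z
  i=11: S-H = 11 → L
  i=12: E-P = 15 → P
  i=13: O-D = 11 → L
  i=14: U-F = 15 → P
  i=15: Y-I = 16 → Q
  i=16: M-N = 25 → Z
  i=17: T-I = 11 → L
  shifts repeat with period 6: PLPQZL

PLPQZL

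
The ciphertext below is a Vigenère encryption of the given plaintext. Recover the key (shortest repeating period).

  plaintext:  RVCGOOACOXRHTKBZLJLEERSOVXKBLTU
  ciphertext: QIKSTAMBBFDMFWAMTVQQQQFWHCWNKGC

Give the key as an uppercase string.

ZNIMFMM

  i= 0: Q-R = 25 → Z
  i= 1: I-V = 13 → N
  i= 2: K-C =  8 → I
  i= 3: S-G = 12 → M
  i= 4: T-O =  5 → F
  i= 5: A-O = 12 → M
  i= 6: M-A = 12 → M
  i= 7: B-C = 25 → Z
  i= 8: B-O = 13 → N
  i= 9: F-X =  8 → I
  i=10: D-R = 12 → M
  i=11: M-H =  5 → F
  i=12: F-T = 12 → M
  i=13: W-K = 12 → M
  i=14: A-B = 25 → Z
  i=15: M-Z = 13 → N
  i=16: T-L =  8 → I
  i=17: V-J = 12 → M
  i=18: Q-L =  5 → F
  i=19: Q-E = 12 → M
  i=20: Q-E = 12 → M
  i=21: Q-R = 25 → Z
  i=22: F-S = 13 → N
  i=23: W-O =  8 → I
  i=24: H-V = 12 → M
  i=25: C-X =  5 → F
  i=26: W-K = 12 → M
  i=27: N-B = 12 → M
  i=28: K-L = 25 → Z
  i=29: G-T = 13 → N
  i=30: C-U =  8 → I
  shifts repeat with period 7: ZNIMFMM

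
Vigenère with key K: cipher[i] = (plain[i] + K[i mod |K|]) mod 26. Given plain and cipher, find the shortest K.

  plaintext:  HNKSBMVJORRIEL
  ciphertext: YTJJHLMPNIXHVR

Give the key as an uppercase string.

RGZ

  i= 0: Y-H = 17 → R
  i= 1: T-N =  6 → G
  i= 2: J-K = 25 → Z
  i= 3: J-S = 17 → R
  i= 4: H-B =  6 → G
  i= 5: L-M = 25 → Z
  i= 6: M-V = 17 → R
  i= 7: P-J =  6 → G
  i= 8: N-O = 25 → Z
  i= 9: I-R = 17 → R
  i=10: X-R =  6 → G
  i=11: H-I = 25 → Z
  i=12: V-E = 17 → R
  i=13: R-L =  6 → G
  shifts repeat with period 3: RGZ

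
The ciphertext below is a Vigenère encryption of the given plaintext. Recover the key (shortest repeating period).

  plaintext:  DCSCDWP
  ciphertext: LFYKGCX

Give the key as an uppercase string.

IDG

  i= 0: L-D =  8 → I
  i= 1: F-C =  3 → D
  i= 2: Y-S =  6 → G
  i= 3: K-C =  8 → I
  i= 4: G-D =  3 → D
  i= 5: C-W =  6 → G
  i= 6: X-P =  8 → I
  shifts repeat with period 3: IDG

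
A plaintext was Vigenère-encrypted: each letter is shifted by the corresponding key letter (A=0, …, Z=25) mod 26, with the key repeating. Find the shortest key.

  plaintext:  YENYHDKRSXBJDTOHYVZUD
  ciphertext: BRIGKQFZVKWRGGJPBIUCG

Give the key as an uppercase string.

DNVI

  i= 0: B-Y =  3 → D
  i= 1: R-E = 13 → N
  i= 2: I-N = 21 → V
  i= 3: G-Y =  8 → I
  i= 4: K-H =  3 → D
  i= 5: Q-D = 13 → N
  i= 6: F-K = 21 → V
  i= 7: Z-R =  8 → I
  i= 8: V-S =  3 → D
  i= 9: K-X = 13 → N
  i=10: W-B = 21 → V
  i=11: R-J =  8 → I
  i=12: G-D =  3 → D
  i=13: G-T = 13 → N
  i=14: J-O = 21 → V
  i=15: P-H =  8 → I
  i=16: B-Y =  3 → D
  i=17: I-V = 13 → N
  i=18: U-Z = 21 → V
  i=19: C-U =  8 → I
  i=20: G-D =  3 → D
  shifts repeat with period 4: DNVI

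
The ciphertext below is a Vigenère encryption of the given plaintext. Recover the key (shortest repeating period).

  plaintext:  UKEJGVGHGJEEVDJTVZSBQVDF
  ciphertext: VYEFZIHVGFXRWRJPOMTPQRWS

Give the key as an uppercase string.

BOAWTN

  i= 0: V-U =  1 → B
  i= 1: Y-K = 14 → O
  i= 2: E-E =  0 → A
  i= 3: F-J = 22 → W
  i= 4: Z-G = 19 → T
  i= 5: I-V = 13 → N
  i= 6: H-G =  1 → B
  i= 7: V-H = 14 → O
  i= 8: G-G =  0 → A
  i= 9: F-J = 22 → W
  i=10: X-E = 19 → T
  i=11: R-E = 13 → N
  i=12: W-V =  1 → B
  i=13: R-D = 14 → O
  i=14: J-J =  0 → A
  i=15: P-T = 22 → W
  i=16: O-V = 19 → T
  i=17: M-Z = 13 → N
  i=18: T-S =  1 → B
  i=19: P-B = 14 → O
  i=20: Q-Q =  0 → A
  i=21: R-V = 22 → W
  i=22: W-D = 19 → T
  i=23: S-F = 13 → N
  shifts repeat with period 6: BOAWTN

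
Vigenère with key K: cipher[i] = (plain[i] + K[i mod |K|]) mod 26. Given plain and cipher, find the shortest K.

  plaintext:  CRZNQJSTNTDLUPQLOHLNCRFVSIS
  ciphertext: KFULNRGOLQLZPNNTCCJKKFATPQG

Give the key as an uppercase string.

IOVYX

  i= 0: K-C =  8 → I
  i= 1: F-R = 14 → O
  i= 2: U-Z = 21 → V
  i= 3: L-N = 24 → Y
  i= 4: N-Q = 23 → X
  i= 5: R-J =  8 → I
  i= 6: G-S = 14 → O
  i= 7: O-T = 21 → V
  i= 8: L-N = 24 → Y
  i= 9: Q-T = 23 → X
  i=10: L-D =  8 → I
  i=11: Z-L = 14 → O
  i=12: P-U = 21 → V
  i=13: N-P = 24 → Y
  i=14: N-Q = 23 → X
  i=15: T-L =  8 → I
  i=16: C-O = 14 → O
  i=17: C-H = 21 → V
  i=18: J-L = 24 → Y
  i=19: K-N = 23 → X
  i=20: K-C =  8 → I
  i=21: F-R = 14 → O
  i=22: A-F = 21 → V
  i=23: T-V = 24 → Y
  i=24: P-S = 23 → X
  i=25: Q-I =  8 → I
  i=26: G-S = 14 → O
  shifts repeat with period 5: IOVYX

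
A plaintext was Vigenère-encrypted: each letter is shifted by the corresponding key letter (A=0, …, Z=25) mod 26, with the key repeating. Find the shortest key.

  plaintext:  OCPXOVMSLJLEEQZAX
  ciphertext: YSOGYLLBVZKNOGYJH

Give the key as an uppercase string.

  i= 0: Y-O = 10 → K
  i= 1: S-C = 16 → Q
  i= 2: O-P = 25 → Z
  i= 3: G-X =  9 → J
  i= 4: Y-O = 10 → K
  i= 5: L-V = 16 → Q
  i= 6: L-M = 25 → Z
  i= 7: B-S =  9 → J
  i= 8: V-L = 10 → K
  i= 9: Z-J = 16 → Q
  i=10: K-L = 25 → Z
  i=11: N-E =  9 → J
  i=12: O-E = 10 → K
  i=13: G-Q = 16 → Q
  i=14: Y-Z = 25 → Z
  i=15: J-A =  9 → J
  i=16: H-X = 10 → K
  shifts repeat with period 4: KQZJ

KQZJ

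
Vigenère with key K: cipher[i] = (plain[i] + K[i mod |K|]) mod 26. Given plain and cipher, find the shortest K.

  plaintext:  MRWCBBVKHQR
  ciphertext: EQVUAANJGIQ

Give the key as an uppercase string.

SZZ

  i= 0: E-M = 18 → S
  i= 1: Q-R = 25 → Z
  i= 2: V-W = 25 → Z
  i= 3: U-C = 18 → S
  i= 4: A-B = 25 → Z
  i= 5: A-B = 25 → Z
  i= 6: N-V = 18 → S
  i= 7: J-K = 25 → Z
  i= 8: G-H = 25 → Z
  i= 9: I-Q = 18 → S
  i=10: Q-R = 25 → Z
  shifts repeat with period 3: SZZ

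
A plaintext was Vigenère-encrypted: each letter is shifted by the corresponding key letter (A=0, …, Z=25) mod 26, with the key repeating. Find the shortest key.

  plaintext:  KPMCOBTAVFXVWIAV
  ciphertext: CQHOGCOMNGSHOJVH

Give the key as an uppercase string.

SBVM

  i= 0: C-K = 18 → S
  i= 1: Q-P =  1 → B
  i= 2: H-M = 21 → V
  i= 3: O-C = 12 → M
  i= 4: G-O = 18 → S
  i= 5: C-B =  1 → B
  i= 6: O-T = 21 → V
  i= 7: M-A = 12 → M
  i= 8: N-V = 18 → S
  i= 9: G-F =  1 → B
  i=10: S-X = 21 → V
  i=11: H-V = 12 → M
  i=12: O-W = 18 → S
  i=13: J-I =  1 → B
  i=14: V-A = 21 → V
  i=15: H-V = 12 → M
  shifts repeat with period 4: SBVM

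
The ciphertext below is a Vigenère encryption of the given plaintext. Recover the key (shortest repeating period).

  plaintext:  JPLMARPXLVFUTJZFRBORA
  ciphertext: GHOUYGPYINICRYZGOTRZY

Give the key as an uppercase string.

XSDIYPAB

  i= 0: G-J = 23 → X
  i= 1: H-P = 18 → S
  i= 2: O-L =  3 → D
  i= 3: U-M =  8 → I
  i= 4: Y-A = 24 → Y
  i= 5: G-R = 15 → P
  i= 6: P-P =  0 → A
  i= 7: Y-X =  1 → B
  i= 8: I-L = 23 → X
  i= 9: N-V = 18 → S
  i=10: I-F =  3 → D
  i=11: C-U =  8 → I
  i=12: R-T = 24 → Y
  i=13: Y-J = 15 → P
  i=14: Z-Z =  0 → A
  i=15: G-F =  1 → B
  i=16: O-R = 23 → X
  i=17: T-B = 18 → S
  i=18: R-O =  3 → D
  i=19: Z-R =  8 → I
  i=20: Y-A = 24 → Y
  shifts repeat with period 8: XSDIYPAB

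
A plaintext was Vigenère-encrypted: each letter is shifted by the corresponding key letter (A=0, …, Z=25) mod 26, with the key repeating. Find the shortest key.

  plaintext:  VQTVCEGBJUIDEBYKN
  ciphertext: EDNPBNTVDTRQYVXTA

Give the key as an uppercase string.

  i= 0: E-V =  9 → J
  i= 1: D-Q = 13 → N
  i= 2: N-T = 20 → U
  i= 3: P-V = 20 → U
  i= 4: B-C = 25 → Z
  i= 5: N-E =  9 → J
  i= 6: T-G = 13 → N
  i= 7: V-B = 20 → U
  i= 8: D-J = 20 → U
  i= 9: T-U = 25 → Z
  i=10: R-I =  9 → J
  i=11: Q-D = 13 → N
  i=12: Y-E = 20 → U
  i=13: V-B = 20 → U
  i=14: X-Y = 25 → Z
  i=15: T-K =  9 → J
  i=16: A-N = 13 → N
  shifts repeat with period 5: JNUUZ

JNUUZ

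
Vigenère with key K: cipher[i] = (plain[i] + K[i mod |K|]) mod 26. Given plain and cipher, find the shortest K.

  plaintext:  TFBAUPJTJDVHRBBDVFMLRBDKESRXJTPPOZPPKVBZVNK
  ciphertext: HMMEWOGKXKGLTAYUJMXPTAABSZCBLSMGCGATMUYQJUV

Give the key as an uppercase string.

  i= 0: H-T = 14 → O
  i= 1: M-F =  7 → H
  i= 2: M-B = 11 → L
  i= 3: E-A =  4 → E
  i= 4: W-U =  2 → C
  i= 5: O-P = 25 → Z
  i= 6: G-J = 23 → X
  i= 7: K-T = 17 → R
  i= 8: X-J = 14 → O
  i= 9: K-D =  7 → H
  i=10: G-V = 11 → L
  i=11: L-H =  4 → E
  i=12: T-R =  2 → C
  i=13: A-B = 25 → Z
  i=14: Y-B = 23 → X
  i=15: U-D = 17 → R
  i=16: J-V = 14 → O
  i=17: M-F =  7 → H
  i=18: X-M = 11 → L
  i=19: P-L =  4 → E
  i=20: T-R =  2 → C
  i=21: A-B = 25 → Z
  i=22: A-D = 23 → X
  i=23: B-K = 17 → R
  i=24: S-E = 14 → O
  i=25: Z-S =  7 → H
  i=26: C-R = 11 → L
  i=27: B-X =  4 → E
  i=28: L-J =  2 → C
  i=29: S-T = 25 → Z
  i=30: M-P = 23 → X
  i=31: G-P = 17 → R
  i=32: C-O = 14 → O
  i=33: G-Z =  7 → H
  i=34: A-P = 11 → L
  i=35: T-P =  4 → E
  i=36: M-K =  2 → C
  i=37: U-V = 25 → Z
  i=38: Y-B = 23 → X
  i=39: Q-Z = 17 → R
  i=40: J-V = 14 → O
  i=41: U-N =  7 → H
  i=42: V-K = 11 → L
  shifts repeat with period 8: OHLECZXR

OHLECZXR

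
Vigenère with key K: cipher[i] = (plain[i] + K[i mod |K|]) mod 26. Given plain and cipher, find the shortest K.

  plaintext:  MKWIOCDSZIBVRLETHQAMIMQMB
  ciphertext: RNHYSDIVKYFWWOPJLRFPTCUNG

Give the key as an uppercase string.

  i= 0: R-M =  5 → F
  i= 1: N-K =  3 → D
  i= 2: H-W = 11 → L
  i= 3: Y-I = 16 → Q
  i= 4: S-O =  4 → E
  i= 5: D-C =  1 → B
  i= 6: I-D =  5 → F
  i= 7: V-S =  3 → D
  i= 8: K-Z = 11 → L
  i= 9: Y-I = 16 → Q
  i=10: F-B =  4 → E
  i=11: W-V =  1 → B
  i=12: W-R =  5 → F
  i=13: O-L =  3 → D
  i=14: P-E = 11 → L
  i=15: J-T = 16 → Q
  i=16: L-H =  4 → E
  i=17: R-Q =  1 → B
  i=18: F-A =  5 → F
  i=19: P-M =  3 → D
  i=20: T-I = 11 → L
  i=21: C-M = 16 → Q
  i=22: U-Q =  4 → E
  i=23: N-M =  1 → B
  i=24: G-B =  5 → F
  shifts repeat with period 6: FDLQEB

FDLQEB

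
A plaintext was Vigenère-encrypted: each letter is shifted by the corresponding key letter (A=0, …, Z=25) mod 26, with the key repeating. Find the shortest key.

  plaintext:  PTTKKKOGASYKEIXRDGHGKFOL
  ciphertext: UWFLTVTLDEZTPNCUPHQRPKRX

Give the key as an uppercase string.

FDMBJLF

  i= 0: U-P =  5 → F
  i= 1: W-T =  3 → D
  i= 2: F-T = 12 → M
  i= 3: L-K =  1 → B
  i= 4: T-K =  9 → J
  i= 5: V-K = 11 → L
  i= 6: T-O =  5 → F
  i= 7: L-G =  5 → F
  i= 8: D-A =  3 → D
  i= 9: E-S = 12 → M
  i=10: Z-Y =  1 → B
  i=11: T-K =  9 → J
  i=12: P-E = 11 → L
  i=13: N-I =  5 → F
  i=14: C-X =  5 → F
  i=15: U-R =  3 → D
  i=16: P-D = 12 → M
  i=17: H-G =  1 → B
  i=18: Q-H =  9 → J
  i=19: R-G = 11 → L
  i=20: P-K =  5 → F
  i=21: K-F =  5 → F
  i=22: R-O =  3 → D
  i=23: X-L = 12 → M
  shifts repeat with period 7: FDMBJLF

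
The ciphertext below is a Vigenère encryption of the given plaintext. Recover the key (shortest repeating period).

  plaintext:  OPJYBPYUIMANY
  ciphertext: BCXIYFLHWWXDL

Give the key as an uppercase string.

NNOKXQ

  i= 0: B-O = 13 → N
  i= 1: C-P = 13 → N
  i= 2: X-J = 14 → O
  i= 3: I-Y = 10 → K
  i= 4: Y-B = 23 → X
  i= 5: F-P = 16 → Q
  i= 6: L-Y = 13 → N
  i= 7: H-U = 13 → N
  i= 8: W-I = 14 → O
  i= 9: W-M = 10 → K
  i=10: X-A = 23 → X
  i=11: D-N = 16 → Q
  i=12: L-Y = 13 → N
  shifts repeat with period 6: NNOKXQ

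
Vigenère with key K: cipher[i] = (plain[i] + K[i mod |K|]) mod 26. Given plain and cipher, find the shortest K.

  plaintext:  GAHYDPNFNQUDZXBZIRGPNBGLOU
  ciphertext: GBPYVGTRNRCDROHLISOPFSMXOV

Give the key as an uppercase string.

  i= 0: G-G =  0 → A
  i= 1: B-A =  1 → B
  i= 2: P-H =  8 → I
  i= 3: Y-Y =  0 → A
  i= 4: V-D = 18 → S
  i= 5: G-P = 17 → R
  i= 6: T-N =  6 → G
  i= 7: R-F = 12 → M
  i= 8: N-N =  0 → A
  i= 9: R-Q =  1 → B
  i=10: C-U =  8 → I
  i=11: D-D =  0 → A
  i=12: R-Z = 18 → S
  i=13: O-X = 17 → R
  i=14: H-B =  6 → G
  i=15: L-Z = 12 → M
  i=16: I-I =  0 → A
  i=17: S-R =  1 → B
  i=18: O-G =  8 → I
  i=19: P-P =  0 → A
  i=20: F-N = 18 → S
  i=21: S-B = 17 → R
  i=22: M-G =  6 → G
  i=23: X-L = 12 → M
  i=24: O-O =  0 → A
  i=25: V-U =  1 → B
  shifts repeat with period 8: ABIASRGM

ABIASRGM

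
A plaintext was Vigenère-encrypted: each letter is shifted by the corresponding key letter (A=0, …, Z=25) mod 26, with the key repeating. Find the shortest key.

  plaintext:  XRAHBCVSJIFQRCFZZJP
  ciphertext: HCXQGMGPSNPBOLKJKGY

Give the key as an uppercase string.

  i= 0: H-X = 10 → K
  i= 1: C-R = 11 → L
  i= 2: X-A = 23 → X
  i= 3: Q-H =  9 → J
  i= 4: G-B =  5 → F
  i= 5: M-C = 10 → K
  i= 6: G-V = 11 → L
  i= 7: P-S = 23 → X
  i= 8: S-J =  9 → J
  i= 9: N-I =  5 → F
  i=10: P-F = 10 → K
  i=11: B-Q = 11 → L
  i=12: O-R = 23 → X
  i=13: L-C =  9 → J
  i=14: K-F =  5 → F
  i=15: J-Z = 10 → K
  i=16: K-Z = 11 → L
  i=17: G-J = 23 → X
  i=18: Y-P =  9 → J
  shifts repeat with period 5: KLXJF

KLXJF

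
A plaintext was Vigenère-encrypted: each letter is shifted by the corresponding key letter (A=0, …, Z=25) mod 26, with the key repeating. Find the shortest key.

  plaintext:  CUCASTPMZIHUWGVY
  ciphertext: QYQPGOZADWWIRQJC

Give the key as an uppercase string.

OEOPOVK

  i= 0: Q-C = 14 → O
  i= 1: Y-U =  4 → E
  i= 2: Q-C = 14 → O
  i= 3: P-A = 15 → P
  i= 4: G-S = 14 → O
  i= 5: O-T = 21 → V
  i= 6: Z-P = 10 → K
  i= 7: A-M = 14 → O
  i= 8: D-Z =  4 → E
  i= 9: W-I = 14 → O
  i=10: W-H = 15 → P
  i=11: I-U = 14 → O
  i=12: R-W = 21 → V
  i=13: Q-G = 10 → K
  i=14: J-V = 14 → O
  i=15: C-Y =  4 → E
  shifts repeat with period 7: OEOPOVK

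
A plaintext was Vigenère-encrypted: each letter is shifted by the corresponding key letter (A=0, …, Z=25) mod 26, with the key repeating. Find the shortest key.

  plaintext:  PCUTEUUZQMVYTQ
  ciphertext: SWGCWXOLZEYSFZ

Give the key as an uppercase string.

  i= 0: S-P =  3 → D
  i= 1: W-C = 20 → U
  i= 2: G-U = 12 → M
  i= 3: C-T =  9 → J
  i= 4: W-E = 18 → S
  i= 5: X-U =  3 → D
  i= 6: O-U = 20 → U
  i= 7: L-Z = 12 → M
  i= 8: Z-Q =  9 → J
  i= 9: E-M = 18 → S
  i=10: Y-V =  3 → D
  i=11: S-Y = 20 → U
  i=12: F-T = 12 → M
  i=13: Z-Q =  9 → J
  shifts repeat with period 5: DUMJS

DUMJS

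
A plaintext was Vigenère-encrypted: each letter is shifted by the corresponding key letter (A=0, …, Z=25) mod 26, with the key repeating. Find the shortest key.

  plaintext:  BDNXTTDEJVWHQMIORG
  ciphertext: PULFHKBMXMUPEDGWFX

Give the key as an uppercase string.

  i= 0: P-B = 14 → O
  i= 1: U-D = 17 → R
  i= 2: L-N = 24 → Y
  i= 3: F-X =  8 → I
  i= 4: H-T = 14 → O
  i= 5: K-T = 17 → R
  i= 6: B-D = 24 → Y
  i= 7: M-E =  8 → I
  i= 8: X-J = 14 → O
  i= 9: M-V = 17 → R
  i=10: U-W = 24 → Y
  i=11: P-H =  8 → I
  i=12: E-Q = 14 → O
  i=13: D-M = 17 → R
  i=14: G-I = 24 → Y
  i=15: W-O =  8 → I
  i=16: F-R = 14 → O
  i=17: X-G = 17 → R
  shifts repeat with period 4: ORYI

ORYI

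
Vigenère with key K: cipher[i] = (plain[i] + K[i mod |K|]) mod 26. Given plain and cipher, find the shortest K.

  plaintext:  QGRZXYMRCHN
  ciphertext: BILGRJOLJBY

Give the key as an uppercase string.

  i= 0: B-Q = 11 → L
  i= 1: I-G =  2 → C
  i= 2: L-R = 20 → U
  i= 3: G-Z =  7 → H
  i= 4: R-X = 20 → U
  i= 5: J-Y = 11 → L
  i= 6: O-M =  2 → C
  i= 7: L-R = 20 → U
  i= 8: J-C =  7 → H
  i= 9: B-H = 20 → U
  i=10: Y-N = 11 → L
  shifts repeat with period 5: LCUHU

LCUHU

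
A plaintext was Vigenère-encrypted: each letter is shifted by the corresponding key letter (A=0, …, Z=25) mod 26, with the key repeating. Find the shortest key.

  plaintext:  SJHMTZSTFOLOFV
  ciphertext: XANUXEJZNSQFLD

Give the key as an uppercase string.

  i= 0: X-S =  5 → F
  i= 1: A-J = 17 → R
  i= 2: N-H =  6 → G
  i= 3: U-M =  8 → I
  i= 4: X-T =  4 → E
  i= 5: E-Z =  5 → F
  i= 6: J-S = 17 → R
  i= 7: Z-T =  6 → G
  i= 8: N-F =  8 → I
  i= 9: S-O =  4 → E
  i=10: Q-L =  5 → F
  i=11: F-O = 17 → R
  i=12: L-F =  6 → G
  i=13: D-V =  8 → I
  shifts repeat with period 5: FRGIE

FRGIE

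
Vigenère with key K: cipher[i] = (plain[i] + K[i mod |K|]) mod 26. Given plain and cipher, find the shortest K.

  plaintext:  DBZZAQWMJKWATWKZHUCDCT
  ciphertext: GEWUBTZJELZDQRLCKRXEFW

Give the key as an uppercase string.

DDXVB

  i= 0: G-D =  3 → D
  i= 1: E-B =  3 → D
  i= 2: W-Z = 23 → X
  i= 3: U-Z = 21 → V
  i= 4: B-A =  1 → B
  i= 5: T-Q =  3 → D
  i= 6: Z-W =  3 → D
  i= 7: J-M = 23 → X
  i= 8: E-J = 21 → V
  i= 9: L-K =  1 → B
  i=10: Z-W =  3 → D
  i=11: D-A =  3 → D
  i=12: Q-T = 23 → X
  i=13: R-W = 21 → V
  i=14: L-K =  1 → B
  i=15: C-Z =  3 → D
  i=16: K-H =  3 → D
  i=17: R-U = 23 → X
  i=18: X-C = 21 → V
  i=19: E-D =  1 → B
  i=20: F-C =  3 → D
  i=21: W-T =  3 → D
  shifts repeat with period 5: DDXVB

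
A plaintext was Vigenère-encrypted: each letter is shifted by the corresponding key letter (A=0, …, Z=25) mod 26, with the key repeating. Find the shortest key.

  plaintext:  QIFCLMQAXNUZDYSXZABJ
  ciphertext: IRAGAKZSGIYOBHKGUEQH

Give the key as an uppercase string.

  i= 0: I-Q = 18 → S
  i= 1: R-I =  9 → J
  i= 2: A-F = 21 → V
  i= 3: G-C =  4 → E
  i= 4: A-L = 15 → P
  i= 5: K-M = 24 → Y
  i= 6: Z-Q =  9 → J
  i= 7: S-A = 18 → S
  i= 8: G-X =  9 → J
  i= 9: I-N = 21 → V
  i=10: Y-U =  4 → E
  i=11: O-Z = 15 → P
  i=12: B-D = 24 → Y
  i=13: H-Y =  9 → J
  i=14: K-S = 18 → S
  i=15: G-X =  9 → J
  i=16: U-Z = 21 → V
  i=17: E-A =  4 → E
  i=18: Q-B = 15 → P
  i=19: H-J = 24 → Y
  shifts repeat with period 7: SJVEPYJ

SJVEPYJ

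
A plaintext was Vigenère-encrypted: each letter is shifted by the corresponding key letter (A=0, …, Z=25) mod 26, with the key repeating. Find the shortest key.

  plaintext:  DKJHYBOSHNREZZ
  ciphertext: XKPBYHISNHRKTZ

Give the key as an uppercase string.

UAG

  i= 0: X-D = 20 → U
  i= 1: K-K =  0 → A
  i= 2: P-J =  6 → G
  i= 3: B-H = 20 → U
  i= 4: Y-Y =  0 → A
  i= 5: H-B =  6 → G
  i= 6: I-O = 20 → U
  i= 7: S-S =  0 → A
  i= 8: N-H =  6 → G
  i= 9: H-N = 20 → U
  i=10: R-R =  0 → A
  i=11: K-E =  6 → G
  i=12: T-Z = 20 → U
  i=13: Z-Z =  0 → A
  shifts repeat with period 3: UAG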